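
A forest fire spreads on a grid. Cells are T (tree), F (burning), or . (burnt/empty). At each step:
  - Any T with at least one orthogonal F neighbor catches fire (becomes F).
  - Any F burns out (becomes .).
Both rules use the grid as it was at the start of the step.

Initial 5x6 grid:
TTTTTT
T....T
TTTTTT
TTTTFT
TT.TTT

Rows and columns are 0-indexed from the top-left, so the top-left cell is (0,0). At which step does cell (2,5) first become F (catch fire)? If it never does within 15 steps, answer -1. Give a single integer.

Step 1: cell (2,5)='T' (+4 fires, +1 burnt)
Step 2: cell (2,5)='F' (+5 fires, +4 burnt)
  -> target ignites at step 2
Step 3: cell (2,5)='.' (+3 fires, +5 burnt)
Step 4: cell (2,5)='.' (+4 fires, +3 burnt)
Step 5: cell (2,5)='.' (+3 fires, +4 burnt)
Step 6: cell (2,5)='.' (+2 fires, +3 burnt)
Step 7: cell (2,5)='.' (+2 fires, +2 burnt)
Step 8: cell (2,5)='.' (+1 fires, +2 burnt)
Step 9: cell (2,5)='.' (+0 fires, +1 burnt)
  fire out at step 9

2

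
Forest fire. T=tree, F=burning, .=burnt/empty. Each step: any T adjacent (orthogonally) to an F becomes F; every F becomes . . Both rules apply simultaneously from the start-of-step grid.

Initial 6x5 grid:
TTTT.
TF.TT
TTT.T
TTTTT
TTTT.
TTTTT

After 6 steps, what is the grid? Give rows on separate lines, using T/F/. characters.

Step 1: 3 trees catch fire, 1 burn out
  TFTT.
  F..TT
  TFT.T
  TTTTT
  TTTT.
  TTTTT
Step 2: 5 trees catch fire, 3 burn out
  F.FT.
  ...TT
  F.F.T
  TFTTT
  TTTT.
  TTTTT
Step 3: 4 trees catch fire, 5 burn out
  ...F.
  ...TT
  ....T
  F.FTT
  TFTT.
  TTTTT
Step 4: 5 trees catch fire, 4 burn out
  .....
  ...FT
  ....T
  ...FT
  F.FT.
  TFTTT
Step 5: 5 trees catch fire, 5 burn out
  .....
  ....F
  ....T
  ....F
  ...F.
  F.FTT
Step 6: 2 trees catch fire, 5 burn out
  .....
  .....
  ....F
  .....
  .....
  ...FT

.....
.....
....F
.....
.....
...FT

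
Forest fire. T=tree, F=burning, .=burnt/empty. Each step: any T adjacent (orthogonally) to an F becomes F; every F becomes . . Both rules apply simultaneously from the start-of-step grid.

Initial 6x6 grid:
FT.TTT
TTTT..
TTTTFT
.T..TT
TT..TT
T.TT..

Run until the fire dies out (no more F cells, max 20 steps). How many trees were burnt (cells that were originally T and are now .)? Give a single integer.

Answer: 21

Derivation:
Step 1: +5 fires, +2 burnt (F count now 5)
Step 2: +6 fires, +5 burnt (F count now 6)
Step 3: +4 fires, +6 burnt (F count now 4)
Step 4: +2 fires, +4 burnt (F count now 2)
Step 5: +2 fires, +2 burnt (F count now 2)
Step 6: +1 fires, +2 burnt (F count now 1)
Step 7: +1 fires, +1 burnt (F count now 1)
Step 8: +0 fires, +1 burnt (F count now 0)
Fire out after step 8
Initially T: 23, now '.': 34
Total burnt (originally-T cells now '.'): 21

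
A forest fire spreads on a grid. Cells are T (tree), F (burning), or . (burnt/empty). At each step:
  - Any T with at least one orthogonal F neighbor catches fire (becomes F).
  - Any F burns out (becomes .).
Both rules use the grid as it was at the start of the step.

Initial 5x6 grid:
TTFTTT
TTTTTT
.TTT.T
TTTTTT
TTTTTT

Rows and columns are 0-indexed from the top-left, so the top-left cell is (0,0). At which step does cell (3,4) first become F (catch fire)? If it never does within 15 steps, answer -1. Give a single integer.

Step 1: cell (3,4)='T' (+3 fires, +1 burnt)
Step 2: cell (3,4)='T' (+5 fires, +3 burnt)
Step 3: cell (3,4)='T' (+6 fires, +5 burnt)
Step 4: cell (3,4)='T' (+4 fires, +6 burnt)
Step 5: cell (3,4)='F' (+5 fires, +4 burnt)
  -> target ignites at step 5
Step 6: cell (3,4)='.' (+3 fires, +5 burnt)
Step 7: cell (3,4)='.' (+1 fires, +3 burnt)
Step 8: cell (3,4)='.' (+0 fires, +1 burnt)
  fire out at step 8

5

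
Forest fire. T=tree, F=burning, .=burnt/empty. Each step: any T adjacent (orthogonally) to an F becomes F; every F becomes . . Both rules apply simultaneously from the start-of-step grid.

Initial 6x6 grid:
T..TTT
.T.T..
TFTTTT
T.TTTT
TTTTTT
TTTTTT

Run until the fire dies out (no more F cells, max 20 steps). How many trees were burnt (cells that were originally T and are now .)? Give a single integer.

Answer: 27

Derivation:
Step 1: +3 fires, +1 burnt (F count now 3)
Step 2: +3 fires, +3 burnt (F count now 3)
Step 3: +5 fires, +3 burnt (F count now 5)
Step 4: +7 fires, +5 burnt (F count now 7)
Step 5: +5 fires, +7 burnt (F count now 5)
Step 6: +3 fires, +5 burnt (F count now 3)
Step 7: +1 fires, +3 burnt (F count now 1)
Step 8: +0 fires, +1 burnt (F count now 0)
Fire out after step 8
Initially T: 28, now '.': 35
Total burnt (originally-T cells now '.'): 27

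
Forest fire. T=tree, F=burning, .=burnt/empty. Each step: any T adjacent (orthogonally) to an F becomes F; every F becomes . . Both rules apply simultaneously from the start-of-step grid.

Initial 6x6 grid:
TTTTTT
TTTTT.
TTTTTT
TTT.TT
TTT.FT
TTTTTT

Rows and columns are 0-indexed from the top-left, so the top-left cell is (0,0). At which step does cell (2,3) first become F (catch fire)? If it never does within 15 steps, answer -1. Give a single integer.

Step 1: cell (2,3)='T' (+3 fires, +1 burnt)
Step 2: cell (2,3)='T' (+4 fires, +3 burnt)
Step 3: cell (2,3)='F' (+4 fires, +4 burnt)
  -> target ignites at step 3
Step 4: cell (2,3)='.' (+5 fires, +4 burnt)
Step 5: cell (2,3)='.' (+7 fires, +5 burnt)
Step 6: cell (2,3)='.' (+5 fires, +7 burnt)
Step 7: cell (2,3)='.' (+3 fires, +5 burnt)
Step 8: cell (2,3)='.' (+1 fires, +3 burnt)
Step 9: cell (2,3)='.' (+0 fires, +1 burnt)
  fire out at step 9

3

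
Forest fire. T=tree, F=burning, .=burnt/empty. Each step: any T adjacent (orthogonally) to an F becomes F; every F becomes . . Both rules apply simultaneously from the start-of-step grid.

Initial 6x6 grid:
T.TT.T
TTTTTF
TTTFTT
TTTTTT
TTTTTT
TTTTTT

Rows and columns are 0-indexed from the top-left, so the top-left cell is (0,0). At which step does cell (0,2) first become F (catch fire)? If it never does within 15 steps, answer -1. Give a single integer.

Step 1: cell (0,2)='T' (+7 fires, +2 burnt)
Step 2: cell (0,2)='T' (+7 fires, +7 burnt)
Step 3: cell (0,2)='F' (+8 fires, +7 burnt)
  -> target ignites at step 3
Step 4: cell (0,2)='.' (+6 fires, +8 burnt)
Step 5: cell (0,2)='.' (+3 fires, +6 burnt)
Step 6: cell (0,2)='.' (+1 fires, +3 burnt)
Step 7: cell (0,2)='.' (+0 fires, +1 burnt)
  fire out at step 7

3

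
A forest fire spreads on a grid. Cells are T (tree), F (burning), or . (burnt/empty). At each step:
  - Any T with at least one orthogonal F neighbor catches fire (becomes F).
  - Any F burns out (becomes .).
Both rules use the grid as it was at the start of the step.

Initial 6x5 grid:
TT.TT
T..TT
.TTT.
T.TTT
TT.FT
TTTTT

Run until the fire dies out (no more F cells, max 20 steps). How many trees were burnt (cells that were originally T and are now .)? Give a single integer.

Answer: 19

Derivation:
Step 1: +3 fires, +1 burnt (F count now 3)
Step 2: +5 fires, +3 burnt (F count now 5)
Step 3: +3 fires, +5 burnt (F count now 3)
Step 4: +5 fires, +3 burnt (F count now 5)
Step 5: +2 fires, +5 burnt (F count now 2)
Step 6: +1 fires, +2 burnt (F count now 1)
Step 7: +0 fires, +1 burnt (F count now 0)
Fire out after step 7
Initially T: 22, now '.': 27
Total burnt (originally-T cells now '.'): 19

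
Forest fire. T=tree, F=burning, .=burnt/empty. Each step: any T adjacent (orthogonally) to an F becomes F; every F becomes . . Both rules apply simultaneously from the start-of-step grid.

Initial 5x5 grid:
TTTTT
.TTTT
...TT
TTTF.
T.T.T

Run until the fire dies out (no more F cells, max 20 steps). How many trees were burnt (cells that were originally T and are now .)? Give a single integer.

Answer: 16

Derivation:
Step 1: +2 fires, +1 burnt (F count now 2)
Step 2: +4 fires, +2 burnt (F count now 4)
Step 3: +4 fires, +4 burnt (F count now 4)
Step 4: +4 fires, +4 burnt (F count now 4)
Step 5: +1 fires, +4 burnt (F count now 1)
Step 6: +1 fires, +1 burnt (F count now 1)
Step 7: +0 fires, +1 burnt (F count now 0)
Fire out after step 7
Initially T: 17, now '.': 24
Total burnt (originally-T cells now '.'): 16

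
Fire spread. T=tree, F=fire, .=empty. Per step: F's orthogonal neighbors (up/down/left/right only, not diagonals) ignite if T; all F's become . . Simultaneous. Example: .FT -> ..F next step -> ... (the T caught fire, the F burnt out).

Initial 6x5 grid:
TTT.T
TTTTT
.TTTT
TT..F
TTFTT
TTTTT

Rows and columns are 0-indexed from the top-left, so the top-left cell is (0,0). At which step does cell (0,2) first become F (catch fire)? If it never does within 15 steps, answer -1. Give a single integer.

Step 1: cell (0,2)='T' (+5 fires, +2 burnt)
Step 2: cell (0,2)='T' (+7 fires, +5 burnt)
Step 3: cell (0,2)='T' (+6 fires, +7 burnt)
Step 4: cell (0,2)='T' (+2 fires, +6 burnt)
Step 5: cell (0,2)='F' (+3 fires, +2 burnt)
  -> target ignites at step 5
Step 6: cell (0,2)='.' (+1 fires, +3 burnt)
Step 7: cell (0,2)='.' (+0 fires, +1 burnt)
  fire out at step 7

5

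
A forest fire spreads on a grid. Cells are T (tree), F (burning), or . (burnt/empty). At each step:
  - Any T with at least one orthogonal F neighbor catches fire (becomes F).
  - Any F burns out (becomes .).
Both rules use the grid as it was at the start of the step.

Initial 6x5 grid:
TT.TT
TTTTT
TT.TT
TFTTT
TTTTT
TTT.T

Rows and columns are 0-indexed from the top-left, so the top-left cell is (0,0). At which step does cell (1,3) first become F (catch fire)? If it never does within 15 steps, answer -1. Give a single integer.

Step 1: cell (1,3)='T' (+4 fires, +1 burnt)
Step 2: cell (1,3)='T' (+6 fires, +4 burnt)
Step 3: cell (1,3)='T' (+8 fires, +6 burnt)
Step 4: cell (1,3)='F' (+4 fires, +8 burnt)
  -> target ignites at step 4
Step 5: cell (1,3)='.' (+3 fires, +4 burnt)
Step 6: cell (1,3)='.' (+1 fires, +3 burnt)
Step 7: cell (1,3)='.' (+0 fires, +1 burnt)
  fire out at step 7

4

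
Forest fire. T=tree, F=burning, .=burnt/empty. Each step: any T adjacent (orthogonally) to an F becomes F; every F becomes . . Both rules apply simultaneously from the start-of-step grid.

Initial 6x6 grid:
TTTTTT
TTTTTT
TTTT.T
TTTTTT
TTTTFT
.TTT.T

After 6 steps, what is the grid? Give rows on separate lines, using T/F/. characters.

Step 1: 3 trees catch fire, 1 burn out
  TTTTTT
  TTTTTT
  TTTT.T
  TTTTFT
  TTTF.F
  .TTT.T
Step 2: 5 trees catch fire, 3 burn out
  TTTTTT
  TTTTTT
  TTTT.T
  TTTF.F
  TTF...
  .TTF.F
Step 3: 5 trees catch fire, 5 burn out
  TTTTTT
  TTTTTT
  TTTF.F
  TTF...
  TF....
  .TF...
Step 4: 6 trees catch fire, 5 burn out
  TTTTTT
  TTTFTF
  TTF...
  TF....
  F.....
  .F....
Step 5: 6 trees catch fire, 6 burn out
  TTTFTF
  TTF.F.
  TF....
  F.....
  ......
  ......
Step 6: 4 trees catch fire, 6 burn out
  TTF.F.
  TF....
  F.....
  ......
  ......
  ......

TTF.F.
TF....
F.....
......
......
......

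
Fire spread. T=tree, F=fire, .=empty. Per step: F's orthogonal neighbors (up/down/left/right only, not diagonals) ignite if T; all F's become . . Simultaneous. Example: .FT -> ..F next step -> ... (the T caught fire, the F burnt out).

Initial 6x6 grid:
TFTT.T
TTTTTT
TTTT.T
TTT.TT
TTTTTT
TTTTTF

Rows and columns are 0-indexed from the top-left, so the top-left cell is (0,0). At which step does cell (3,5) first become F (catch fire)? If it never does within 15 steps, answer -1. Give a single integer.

Step 1: cell (3,5)='T' (+5 fires, +2 burnt)
Step 2: cell (3,5)='F' (+7 fires, +5 burnt)
  -> target ignites at step 2
Step 3: cell (3,5)='.' (+8 fires, +7 burnt)
Step 4: cell (3,5)='.' (+8 fires, +8 burnt)
Step 5: cell (3,5)='.' (+3 fires, +8 burnt)
Step 6: cell (3,5)='.' (+0 fires, +3 burnt)
  fire out at step 6

2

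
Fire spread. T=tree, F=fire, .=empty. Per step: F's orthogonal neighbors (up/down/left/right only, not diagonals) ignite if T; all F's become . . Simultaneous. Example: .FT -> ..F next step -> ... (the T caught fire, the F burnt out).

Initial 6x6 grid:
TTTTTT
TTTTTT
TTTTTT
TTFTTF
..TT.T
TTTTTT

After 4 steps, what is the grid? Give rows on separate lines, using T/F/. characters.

Step 1: 7 trees catch fire, 2 burn out
  TTTTTT
  TTTTTT
  TTFTTF
  TF.FF.
  ..FT.F
  TTTTTT
Step 2: 9 trees catch fire, 7 burn out
  TTTTTT
  TTFTTF
  TF.FF.
  F.....
  ...F..
  TTFTTF
Step 3: 9 trees catch fire, 9 burn out
  TTFTTF
  TF.FF.
  F.....
  ......
  ......
  TF.FF.
Step 4: 5 trees catch fire, 9 burn out
  TF.FF.
  F.....
  ......
  ......
  ......
  F.....

TF.FF.
F.....
......
......
......
F.....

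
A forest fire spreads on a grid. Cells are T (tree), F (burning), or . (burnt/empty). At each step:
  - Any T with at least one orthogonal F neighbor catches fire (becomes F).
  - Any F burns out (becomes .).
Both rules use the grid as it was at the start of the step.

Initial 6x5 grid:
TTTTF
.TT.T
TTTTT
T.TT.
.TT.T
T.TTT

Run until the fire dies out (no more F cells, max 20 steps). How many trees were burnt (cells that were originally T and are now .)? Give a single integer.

Answer: 21

Derivation:
Step 1: +2 fires, +1 burnt (F count now 2)
Step 2: +2 fires, +2 burnt (F count now 2)
Step 3: +3 fires, +2 burnt (F count now 3)
Step 4: +4 fires, +3 burnt (F count now 4)
Step 5: +2 fires, +4 burnt (F count now 2)
Step 6: +2 fires, +2 burnt (F count now 2)
Step 7: +3 fires, +2 burnt (F count now 3)
Step 8: +1 fires, +3 burnt (F count now 1)
Step 9: +1 fires, +1 burnt (F count now 1)
Step 10: +1 fires, +1 burnt (F count now 1)
Step 11: +0 fires, +1 burnt (F count now 0)
Fire out after step 11
Initially T: 22, now '.': 29
Total burnt (originally-T cells now '.'): 21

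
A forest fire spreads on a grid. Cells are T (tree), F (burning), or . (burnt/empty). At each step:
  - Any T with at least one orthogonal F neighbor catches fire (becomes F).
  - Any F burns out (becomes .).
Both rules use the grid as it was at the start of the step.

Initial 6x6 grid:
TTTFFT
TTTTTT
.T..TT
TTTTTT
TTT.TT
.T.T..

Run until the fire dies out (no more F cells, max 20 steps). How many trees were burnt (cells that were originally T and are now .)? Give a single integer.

Answer: 25

Derivation:
Step 1: +4 fires, +2 burnt (F count now 4)
Step 2: +4 fires, +4 burnt (F count now 4)
Step 3: +4 fires, +4 burnt (F count now 4)
Step 4: +5 fires, +4 burnt (F count now 5)
Step 5: +3 fires, +5 burnt (F count now 3)
Step 6: +3 fires, +3 burnt (F count now 3)
Step 7: +2 fires, +3 burnt (F count now 2)
Step 8: +0 fires, +2 burnt (F count now 0)
Fire out after step 8
Initially T: 26, now '.': 35
Total burnt (originally-T cells now '.'): 25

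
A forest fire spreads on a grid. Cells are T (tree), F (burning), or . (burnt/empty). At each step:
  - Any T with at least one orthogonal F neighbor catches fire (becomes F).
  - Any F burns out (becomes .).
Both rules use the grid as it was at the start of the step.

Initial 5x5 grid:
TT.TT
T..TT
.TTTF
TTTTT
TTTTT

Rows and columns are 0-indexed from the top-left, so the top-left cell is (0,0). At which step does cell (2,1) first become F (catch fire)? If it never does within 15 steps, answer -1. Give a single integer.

Step 1: cell (2,1)='T' (+3 fires, +1 burnt)
Step 2: cell (2,1)='T' (+5 fires, +3 burnt)
Step 3: cell (2,1)='F' (+4 fires, +5 burnt)
  -> target ignites at step 3
Step 4: cell (2,1)='.' (+2 fires, +4 burnt)
Step 5: cell (2,1)='.' (+2 fires, +2 burnt)
Step 6: cell (2,1)='.' (+1 fires, +2 burnt)
Step 7: cell (2,1)='.' (+0 fires, +1 burnt)
  fire out at step 7

3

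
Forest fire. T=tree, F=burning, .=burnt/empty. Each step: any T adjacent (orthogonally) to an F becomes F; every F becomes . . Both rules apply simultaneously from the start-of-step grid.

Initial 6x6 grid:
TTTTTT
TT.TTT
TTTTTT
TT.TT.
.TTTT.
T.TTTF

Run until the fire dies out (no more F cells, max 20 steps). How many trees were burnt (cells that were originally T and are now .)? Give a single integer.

Answer: 28

Derivation:
Step 1: +1 fires, +1 burnt (F count now 1)
Step 2: +2 fires, +1 burnt (F count now 2)
Step 3: +3 fires, +2 burnt (F count now 3)
Step 4: +3 fires, +3 burnt (F count now 3)
Step 5: +4 fires, +3 burnt (F count now 4)
Step 6: +5 fires, +4 burnt (F count now 5)
Step 7: +4 fires, +5 burnt (F count now 4)
Step 8: +3 fires, +4 burnt (F count now 3)
Step 9: +2 fires, +3 burnt (F count now 2)
Step 10: +1 fires, +2 burnt (F count now 1)
Step 11: +0 fires, +1 burnt (F count now 0)
Fire out after step 11
Initially T: 29, now '.': 35
Total burnt (originally-T cells now '.'): 28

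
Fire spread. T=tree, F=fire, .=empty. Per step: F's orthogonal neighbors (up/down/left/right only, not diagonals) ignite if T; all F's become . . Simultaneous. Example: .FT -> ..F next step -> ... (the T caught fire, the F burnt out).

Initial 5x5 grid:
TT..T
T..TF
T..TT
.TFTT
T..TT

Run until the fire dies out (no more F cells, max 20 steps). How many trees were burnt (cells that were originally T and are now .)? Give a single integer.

Step 1: +5 fires, +2 burnt (F count now 5)
Step 2: +3 fires, +5 burnt (F count now 3)
Step 3: +1 fires, +3 burnt (F count now 1)
Step 4: +0 fires, +1 burnt (F count now 0)
Fire out after step 4
Initially T: 14, now '.': 20
Total burnt (originally-T cells now '.'): 9

Answer: 9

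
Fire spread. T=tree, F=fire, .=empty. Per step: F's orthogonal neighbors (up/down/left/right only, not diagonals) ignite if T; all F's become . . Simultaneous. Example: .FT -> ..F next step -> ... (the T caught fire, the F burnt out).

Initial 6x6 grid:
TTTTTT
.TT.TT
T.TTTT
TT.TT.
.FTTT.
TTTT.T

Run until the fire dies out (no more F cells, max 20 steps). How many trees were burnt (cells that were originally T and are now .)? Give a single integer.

Step 1: +3 fires, +1 burnt (F count now 3)
Step 2: +4 fires, +3 burnt (F count now 4)
Step 3: +4 fires, +4 burnt (F count now 4)
Step 4: +2 fires, +4 burnt (F count now 2)
Step 5: +2 fires, +2 burnt (F count now 2)
Step 6: +3 fires, +2 burnt (F count now 3)
Step 7: +4 fires, +3 burnt (F count now 4)
Step 8: +3 fires, +4 burnt (F count now 3)
Step 9: +1 fires, +3 burnt (F count now 1)
Step 10: +0 fires, +1 burnt (F count now 0)
Fire out after step 10
Initially T: 27, now '.': 35
Total burnt (originally-T cells now '.'): 26

Answer: 26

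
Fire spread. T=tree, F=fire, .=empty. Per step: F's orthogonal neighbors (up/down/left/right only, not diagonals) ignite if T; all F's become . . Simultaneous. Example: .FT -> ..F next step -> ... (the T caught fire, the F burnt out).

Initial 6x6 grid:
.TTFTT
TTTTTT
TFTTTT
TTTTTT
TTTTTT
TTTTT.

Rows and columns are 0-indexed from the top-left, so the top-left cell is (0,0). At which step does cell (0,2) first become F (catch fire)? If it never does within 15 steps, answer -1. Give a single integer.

Step 1: cell (0,2)='F' (+7 fires, +2 burnt)
  -> target ignites at step 1
Step 2: cell (0,2)='.' (+9 fires, +7 burnt)
Step 3: cell (0,2)='.' (+6 fires, +9 burnt)
Step 4: cell (0,2)='.' (+5 fires, +6 burnt)
Step 5: cell (0,2)='.' (+3 fires, +5 burnt)
Step 6: cell (0,2)='.' (+2 fires, +3 burnt)
Step 7: cell (0,2)='.' (+0 fires, +2 burnt)
  fire out at step 7

1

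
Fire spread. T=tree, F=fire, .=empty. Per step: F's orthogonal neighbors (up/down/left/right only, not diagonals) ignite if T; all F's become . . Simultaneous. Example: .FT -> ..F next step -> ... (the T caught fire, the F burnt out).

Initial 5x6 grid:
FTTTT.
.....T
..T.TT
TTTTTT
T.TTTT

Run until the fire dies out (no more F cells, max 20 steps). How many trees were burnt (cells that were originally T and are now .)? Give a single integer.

Answer: 4

Derivation:
Step 1: +1 fires, +1 burnt (F count now 1)
Step 2: +1 fires, +1 burnt (F count now 1)
Step 3: +1 fires, +1 burnt (F count now 1)
Step 4: +1 fires, +1 burnt (F count now 1)
Step 5: +0 fires, +1 burnt (F count now 0)
Fire out after step 5
Initially T: 19, now '.': 15
Total burnt (originally-T cells now '.'): 4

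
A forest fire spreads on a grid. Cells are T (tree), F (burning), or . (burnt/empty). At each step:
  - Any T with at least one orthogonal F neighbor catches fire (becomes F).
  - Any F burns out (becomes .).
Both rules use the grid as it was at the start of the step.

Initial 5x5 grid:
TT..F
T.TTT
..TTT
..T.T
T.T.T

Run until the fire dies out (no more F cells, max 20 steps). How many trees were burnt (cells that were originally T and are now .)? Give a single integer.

Step 1: +1 fires, +1 burnt (F count now 1)
Step 2: +2 fires, +1 burnt (F count now 2)
Step 3: +3 fires, +2 burnt (F count now 3)
Step 4: +2 fires, +3 burnt (F count now 2)
Step 5: +1 fires, +2 burnt (F count now 1)
Step 6: +1 fires, +1 burnt (F count now 1)
Step 7: +0 fires, +1 burnt (F count now 0)
Fire out after step 7
Initially T: 14, now '.': 21
Total burnt (originally-T cells now '.'): 10

Answer: 10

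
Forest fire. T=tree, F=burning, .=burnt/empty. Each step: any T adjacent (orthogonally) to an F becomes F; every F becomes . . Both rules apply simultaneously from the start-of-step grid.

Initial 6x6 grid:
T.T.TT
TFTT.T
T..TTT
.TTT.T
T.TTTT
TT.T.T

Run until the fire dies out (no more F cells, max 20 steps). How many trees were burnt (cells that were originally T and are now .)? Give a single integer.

Answer: 22

Derivation:
Step 1: +2 fires, +1 burnt (F count now 2)
Step 2: +4 fires, +2 burnt (F count now 4)
Step 3: +1 fires, +4 burnt (F count now 1)
Step 4: +2 fires, +1 burnt (F count now 2)
Step 5: +3 fires, +2 burnt (F count now 3)
Step 6: +6 fires, +3 burnt (F count now 6)
Step 7: +2 fires, +6 burnt (F count now 2)
Step 8: +2 fires, +2 burnt (F count now 2)
Step 9: +0 fires, +2 burnt (F count now 0)
Fire out after step 9
Initially T: 25, now '.': 33
Total burnt (originally-T cells now '.'): 22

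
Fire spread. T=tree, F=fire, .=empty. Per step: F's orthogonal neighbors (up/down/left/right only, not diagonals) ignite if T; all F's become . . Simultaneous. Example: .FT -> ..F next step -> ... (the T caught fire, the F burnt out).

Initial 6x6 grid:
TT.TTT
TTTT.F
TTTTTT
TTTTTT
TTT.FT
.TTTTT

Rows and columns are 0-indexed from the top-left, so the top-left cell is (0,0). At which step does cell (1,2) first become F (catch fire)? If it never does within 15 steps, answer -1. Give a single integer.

Step 1: cell (1,2)='T' (+5 fires, +2 burnt)
Step 2: cell (1,2)='T' (+6 fires, +5 burnt)
Step 3: cell (1,2)='T' (+4 fires, +6 burnt)
Step 4: cell (1,2)='T' (+5 fires, +4 burnt)
Step 5: cell (1,2)='F' (+4 fires, +5 burnt)
  -> target ignites at step 5
Step 6: cell (1,2)='.' (+3 fires, +4 burnt)
Step 7: cell (1,2)='.' (+2 fires, +3 burnt)
Step 8: cell (1,2)='.' (+1 fires, +2 burnt)
Step 9: cell (1,2)='.' (+0 fires, +1 burnt)
  fire out at step 9

5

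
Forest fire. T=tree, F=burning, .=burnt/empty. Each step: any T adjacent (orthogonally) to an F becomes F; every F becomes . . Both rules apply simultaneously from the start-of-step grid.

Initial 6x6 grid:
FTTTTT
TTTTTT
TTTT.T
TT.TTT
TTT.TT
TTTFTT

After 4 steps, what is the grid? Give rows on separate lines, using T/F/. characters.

Step 1: 4 trees catch fire, 2 burn out
  .FTTTT
  FTTTTT
  TTTT.T
  TT.TTT
  TTT.TT
  TTF.FT
Step 2: 7 trees catch fire, 4 burn out
  ..FTTT
  .FTTTT
  FTTT.T
  TT.TTT
  TTF.FT
  TF...F
Step 3: 8 trees catch fire, 7 burn out
  ...FTT
  ..FTTT
  .FTT.T
  FT.TFT
  TF...F
  F.....
Step 4: 7 trees catch fire, 8 burn out
  ....FT
  ...FTT
  ..FT.T
  .F.F.F
  F.....
  ......

....FT
...FTT
..FT.T
.F.F.F
F.....
......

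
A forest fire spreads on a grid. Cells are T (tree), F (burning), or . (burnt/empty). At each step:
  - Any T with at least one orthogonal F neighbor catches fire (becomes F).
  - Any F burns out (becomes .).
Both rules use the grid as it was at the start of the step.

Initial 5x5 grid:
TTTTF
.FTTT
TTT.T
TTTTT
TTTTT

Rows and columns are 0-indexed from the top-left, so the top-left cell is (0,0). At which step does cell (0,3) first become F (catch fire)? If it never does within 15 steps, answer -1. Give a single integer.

Step 1: cell (0,3)='F' (+5 fires, +2 burnt)
  -> target ignites at step 1
Step 2: cell (0,3)='.' (+7 fires, +5 burnt)
Step 3: cell (0,3)='.' (+4 fires, +7 burnt)
Step 4: cell (0,3)='.' (+4 fires, +4 burnt)
Step 5: cell (0,3)='.' (+1 fires, +4 burnt)
Step 6: cell (0,3)='.' (+0 fires, +1 burnt)
  fire out at step 6

1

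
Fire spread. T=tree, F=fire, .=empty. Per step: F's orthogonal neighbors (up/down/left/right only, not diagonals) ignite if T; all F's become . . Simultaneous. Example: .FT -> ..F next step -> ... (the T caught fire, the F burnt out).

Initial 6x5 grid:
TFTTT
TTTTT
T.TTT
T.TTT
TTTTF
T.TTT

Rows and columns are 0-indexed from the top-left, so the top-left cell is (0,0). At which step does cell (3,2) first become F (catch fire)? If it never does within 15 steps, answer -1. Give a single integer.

Step 1: cell (3,2)='T' (+6 fires, +2 burnt)
Step 2: cell (3,2)='T' (+7 fires, +6 burnt)
Step 3: cell (3,2)='F' (+9 fires, +7 burnt)
  -> target ignites at step 3
Step 4: cell (3,2)='.' (+2 fires, +9 burnt)
Step 5: cell (3,2)='.' (+1 fires, +2 burnt)
Step 6: cell (3,2)='.' (+0 fires, +1 burnt)
  fire out at step 6

3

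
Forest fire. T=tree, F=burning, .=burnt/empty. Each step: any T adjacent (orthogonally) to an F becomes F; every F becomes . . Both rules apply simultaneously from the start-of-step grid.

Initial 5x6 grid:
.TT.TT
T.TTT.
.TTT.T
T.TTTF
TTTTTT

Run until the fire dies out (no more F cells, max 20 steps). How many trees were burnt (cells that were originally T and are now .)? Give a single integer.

Step 1: +3 fires, +1 burnt (F count now 3)
Step 2: +2 fires, +3 burnt (F count now 2)
Step 3: +3 fires, +2 burnt (F count now 3)
Step 4: +3 fires, +3 burnt (F count now 3)
Step 5: +4 fires, +3 burnt (F count now 4)
Step 6: +3 fires, +4 burnt (F count now 3)
Step 7: +3 fires, +3 burnt (F count now 3)
Step 8: +0 fires, +3 burnt (F count now 0)
Fire out after step 8
Initially T: 22, now '.': 29
Total burnt (originally-T cells now '.'): 21

Answer: 21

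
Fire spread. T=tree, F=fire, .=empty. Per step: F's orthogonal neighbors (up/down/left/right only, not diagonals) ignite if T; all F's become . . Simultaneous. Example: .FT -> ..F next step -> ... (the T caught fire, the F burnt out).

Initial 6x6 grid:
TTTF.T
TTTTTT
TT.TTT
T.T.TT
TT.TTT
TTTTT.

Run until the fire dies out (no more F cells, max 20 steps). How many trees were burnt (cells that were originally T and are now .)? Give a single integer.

Answer: 28

Derivation:
Step 1: +2 fires, +1 burnt (F count now 2)
Step 2: +4 fires, +2 burnt (F count now 4)
Step 3: +4 fires, +4 burnt (F count now 4)
Step 4: +5 fires, +4 burnt (F count now 5)
Step 5: +3 fires, +5 burnt (F count now 3)
Step 6: +4 fires, +3 burnt (F count now 4)
Step 7: +2 fires, +4 burnt (F count now 2)
Step 8: +3 fires, +2 burnt (F count now 3)
Step 9: +1 fires, +3 burnt (F count now 1)
Step 10: +0 fires, +1 burnt (F count now 0)
Fire out after step 10
Initially T: 29, now '.': 35
Total burnt (originally-T cells now '.'): 28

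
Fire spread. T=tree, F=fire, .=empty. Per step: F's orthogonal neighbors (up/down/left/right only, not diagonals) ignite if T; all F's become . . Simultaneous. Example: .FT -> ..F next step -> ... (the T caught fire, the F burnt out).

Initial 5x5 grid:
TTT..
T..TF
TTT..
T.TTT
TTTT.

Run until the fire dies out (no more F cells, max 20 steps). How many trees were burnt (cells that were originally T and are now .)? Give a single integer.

Step 1: +1 fires, +1 burnt (F count now 1)
Step 2: +0 fires, +1 burnt (F count now 0)
Fire out after step 2
Initially T: 16, now '.': 10
Total burnt (originally-T cells now '.'): 1

Answer: 1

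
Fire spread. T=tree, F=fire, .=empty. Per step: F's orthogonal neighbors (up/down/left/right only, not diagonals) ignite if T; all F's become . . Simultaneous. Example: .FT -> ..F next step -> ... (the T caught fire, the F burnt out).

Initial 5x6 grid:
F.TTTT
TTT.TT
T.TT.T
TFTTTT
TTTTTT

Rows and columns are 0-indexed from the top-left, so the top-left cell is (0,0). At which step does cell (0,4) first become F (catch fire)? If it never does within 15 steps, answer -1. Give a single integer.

Step 1: cell (0,4)='T' (+4 fires, +2 burnt)
Step 2: cell (0,4)='T' (+6 fires, +4 burnt)
Step 3: cell (0,4)='T' (+4 fires, +6 burnt)
Step 4: cell (0,4)='T' (+3 fires, +4 burnt)
Step 5: cell (0,4)='T' (+3 fires, +3 burnt)
Step 6: cell (0,4)='F' (+2 fires, +3 burnt)
  -> target ignites at step 6
Step 7: cell (0,4)='.' (+2 fires, +2 burnt)
Step 8: cell (0,4)='.' (+0 fires, +2 burnt)
  fire out at step 8

6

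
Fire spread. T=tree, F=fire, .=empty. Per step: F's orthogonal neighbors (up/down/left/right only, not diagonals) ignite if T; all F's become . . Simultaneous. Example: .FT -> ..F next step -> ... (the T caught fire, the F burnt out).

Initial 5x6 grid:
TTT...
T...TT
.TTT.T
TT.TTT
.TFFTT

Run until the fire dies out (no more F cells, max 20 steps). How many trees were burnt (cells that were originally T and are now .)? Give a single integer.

Step 1: +3 fires, +2 burnt (F count now 3)
Step 2: +4 fires, +3 burnt (F count now 4)
Step 3: +4 fires, +4 burnt (F count now 4)
Step 4: +1 fires, +4 burnt (F count now 1)
Step 5: +1 fires, +1 burnt (F count now 1)
Step 6: +1 fires, +1 burnt (F count now 1)
Step 7: +0 fires, +1 burnt (F count now 0)
Fire out after step 7
Initially T: 18, now '.': 26
Total burnt (originally-T cells now '.'): 14

Answer: 14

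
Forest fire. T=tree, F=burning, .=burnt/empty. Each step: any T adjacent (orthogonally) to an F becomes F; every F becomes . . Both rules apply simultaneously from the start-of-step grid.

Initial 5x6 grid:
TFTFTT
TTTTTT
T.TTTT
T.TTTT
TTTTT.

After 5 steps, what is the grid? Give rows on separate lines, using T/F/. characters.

Step 1: 5 trees catch fire, 2 burn out
  F.F.FT
  TFTFTT
  T.TTTT
  T.TTTT
  TTTTT.
Step 2: 5 trees catch fire, 5 burn out
  .....F
  F.F.FT
  T.TFTT
  T.TTTT
  TTTTT.
Step 3: 5 trees catch fire, 5 burn out
  ......
  .....F
  F.F.FT
  T.TFTT
  TTTTT.
Step 4: 5 trees catch fire, 5 burn out
  ......
  ......
  .....F
  F.F.FT
  TTTFT.
Step 5: 4 trees catch fire, 5 burn out
  ......
  ......
  ......
  .....F
  FTF.F.

......
......
......
.....F
FTF.F.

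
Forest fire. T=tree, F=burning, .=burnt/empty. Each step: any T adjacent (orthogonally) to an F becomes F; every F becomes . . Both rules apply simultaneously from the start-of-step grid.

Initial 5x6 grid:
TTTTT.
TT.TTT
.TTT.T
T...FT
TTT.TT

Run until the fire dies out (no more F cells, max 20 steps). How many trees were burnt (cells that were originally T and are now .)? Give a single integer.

Answer: 17

Derivation:
Step 1: +2 fires, +1 burnt (F count now 2)
Step 2: +2 fires, +2 burnt (F count now 2)
Step 3: +1 fires, +2 burnt (F count now 1)
Step 4: +1 fires, +1 burnt (F count now 1)
Step 5: +2 fires, +1 burnt (F count now 2)
Step 6: +2 fires, +2 burnt (F count now 2)
Step 7: +2 fires, +2 burnt (F count now 2)
Step 8: +2 fires, +2 burnt (F count now 2)
Step 9: +2 fires, +2 burnt (F count now 2)
Step 10: +1 fires, +2 burnt (F count now 1)
Step 11: +0 fires, +1 burnt (F count now 0)
Fire out after step 11
Initially T: 21, now '.': 26
Total burnt (originally-T cells now '.'): 17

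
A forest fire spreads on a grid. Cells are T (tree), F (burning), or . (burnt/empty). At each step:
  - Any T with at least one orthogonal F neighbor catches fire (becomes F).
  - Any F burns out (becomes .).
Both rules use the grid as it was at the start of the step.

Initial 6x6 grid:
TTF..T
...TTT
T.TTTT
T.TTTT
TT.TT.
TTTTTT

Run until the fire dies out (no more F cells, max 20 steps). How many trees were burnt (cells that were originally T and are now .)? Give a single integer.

Answer: 2

Derivation:
Step 1: +1 fires, +1 burnt (F count now 1)
Step 2: +1 fires, +1 burnt (F count now 1)
Step 3: +0 fires, +1 burnt (F count now 0)
Fire out after step 3
Initially T: 26, now '.': 12
Total burnt (originally-T cells now '.'): 2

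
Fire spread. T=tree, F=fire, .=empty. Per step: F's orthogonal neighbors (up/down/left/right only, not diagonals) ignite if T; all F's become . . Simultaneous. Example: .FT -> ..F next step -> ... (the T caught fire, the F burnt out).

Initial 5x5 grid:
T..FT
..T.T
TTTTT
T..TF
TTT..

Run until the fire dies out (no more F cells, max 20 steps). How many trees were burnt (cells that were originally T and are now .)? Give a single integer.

Step 1: +3 fires, +2 burnt (F count now 3)
Step 2: +2 fires, +3 burnt (F count now 2)
Step 3: +1 fires, +2 burnt (F count now 1)
Step 4: +2 fires, +1 burnt (F count now 2)
Step 5: +1 fires, +2 burnt (F count now 1)
Step 6: +1 fires, +1 burnt (F count now 1)
Step 7: +1 fires, +1 burnt (F count now 1)
Step 8: +1 fires, +1 burnt (F count now 1)
Step 9: +1 fires, +1 burnt (F count now 1)
Step 10: +0 fires, +1 burnt (F count now 0)
Fire out after step 10
Initially T: 14, now '.': 24
Total burnt (originally-T cells now '.'): 13

Answer: 13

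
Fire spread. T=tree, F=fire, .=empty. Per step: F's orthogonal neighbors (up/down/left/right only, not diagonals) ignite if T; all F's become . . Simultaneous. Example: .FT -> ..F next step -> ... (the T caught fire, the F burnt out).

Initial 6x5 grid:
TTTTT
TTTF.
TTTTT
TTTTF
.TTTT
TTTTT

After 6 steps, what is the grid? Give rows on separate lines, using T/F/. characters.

Step 1: 6 trees catch fire, 2 burn out
  TTTFT
  TTF..
  TTTFF
  TTTF.
  .TTTF
  TTTTT
Step 2: 7 trees catch fire, 6 burn out
  TTF.F
  TF...
  TTF..
  TTF..
  .TTF.
  TTTTF
Step 3: 6 trees catch fire, 7 burn out
  TF...
  F....
  TF...
  TF...
  .TF..
  TTTF.
Step 4: 5 trees catch fire, 6 burn out
  F....
  .....
  F....
  F....
  .F...
  TTF..
Step 5: 1 trees catch fire, 5 burn out
  .....
  .....
  .....
  .....
  .....
  TF...
Step 6: 1 trees catch fire, 1 burn out
  .....
  .....
  .....
  .....
  .....
  F....

.....
.....
.....
.....
.....
F....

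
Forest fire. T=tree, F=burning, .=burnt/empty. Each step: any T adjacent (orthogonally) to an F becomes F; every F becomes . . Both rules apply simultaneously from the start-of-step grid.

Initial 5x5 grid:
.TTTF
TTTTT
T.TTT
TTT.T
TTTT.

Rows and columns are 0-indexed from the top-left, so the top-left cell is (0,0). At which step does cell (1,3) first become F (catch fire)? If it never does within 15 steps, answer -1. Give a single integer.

Step 1: cell (1,3)='T' (+2 fires, +1 burnt)
Step 2: cell (1,3)='F' (+3 fires, +2 burnt)
  -> target ignites at step 2
Step 3: cell (1,3)='.' (+4 fires, +3 burnt)
Step 4: cell (1,3)='.' (+2 fires, +4 burnt)
Step 5: cell (1,3)='.' (+2 fires, +2 burnt)
Step 6: cell (1,3)='.' (+3 fires, +2 burnt)
Step 7: cell (1,3)='.' (+3 fires, +3 burnt)
Step 8: cell (1,3)='.' (+1 fires, +3 burnt)
Step 9: cell (1,3)='.' (+0 fires, +1 burnt)
  fire out at step 9

2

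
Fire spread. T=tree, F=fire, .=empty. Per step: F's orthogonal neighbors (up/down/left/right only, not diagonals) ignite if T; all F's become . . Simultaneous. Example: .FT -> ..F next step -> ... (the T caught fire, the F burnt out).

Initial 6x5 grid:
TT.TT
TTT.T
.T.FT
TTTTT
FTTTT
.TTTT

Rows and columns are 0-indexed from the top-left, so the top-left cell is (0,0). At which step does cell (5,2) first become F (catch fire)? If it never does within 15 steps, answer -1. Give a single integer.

Step 1: cell (5,2)='T' (+4 fires, +2 burnt)
Step 2: cell (5,2)='T' (+7 fires, +4 burnt)
Step 3: cell (5,2)='F' (+5 fires, +7 burnt)
  -> target ignites at step 3
Step 4: cell (5,2)='.' (+3 fires, +5 burnt)
Step 5: cell (5,2)='.' (+3 fires, +3 burnt)
Step 6: cell (5,2)='.' (+1 fires, +3 burnt)
Step 7: cell (5,2)='.' (+0 fires, +1 burnt)
  fire out at step 7

3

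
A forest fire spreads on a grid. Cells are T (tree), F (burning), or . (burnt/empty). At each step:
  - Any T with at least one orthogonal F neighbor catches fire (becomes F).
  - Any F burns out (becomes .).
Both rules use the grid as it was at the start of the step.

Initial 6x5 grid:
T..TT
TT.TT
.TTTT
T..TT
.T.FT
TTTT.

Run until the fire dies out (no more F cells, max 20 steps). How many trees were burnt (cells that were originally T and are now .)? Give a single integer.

Step 1: +3 fires, +1 burnt (F count now 3)
Step 2: +3 fires, +3 burnt (F count now 3)
Step 3: +4 fires, +3 burnt (F count now 4)
Step 4: +5 fires, +4 burnt (F count now 5)
Step 5: +2 fires, +5 burnt (F count now 2)
Step 6: +1 fires, +2 burnt (F count now 1)
Step 7: +1 fires, +1 burnt (F count now 1)
Step 8: +0 fires, +1 burnt (F count now 0)
Fire out after step 8
Initially T: 20, now '.': 29
Total burnt (originally-T cells now '.'): 19

Answer: 19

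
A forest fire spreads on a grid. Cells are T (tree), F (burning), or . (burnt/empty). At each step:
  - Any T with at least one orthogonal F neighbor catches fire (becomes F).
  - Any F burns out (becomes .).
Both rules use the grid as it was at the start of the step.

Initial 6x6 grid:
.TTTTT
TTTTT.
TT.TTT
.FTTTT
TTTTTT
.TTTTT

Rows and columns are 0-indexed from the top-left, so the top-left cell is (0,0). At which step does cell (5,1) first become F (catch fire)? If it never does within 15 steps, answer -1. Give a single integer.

Step 1: cell (5,1)='T' (+3 fires, +1 burnt)
Step 2: cell (5,1)='F' (+6 fires, +3 burnt)
  -> target ignites at step 2
Step 3: cell (5,1)='.' (+7 fires, +6 burnt)
Step 4: cell (5,1)='.' (+6 fires, +7 burnt)
Step 5: cell (5,1)='.' (+5 fires, +6 burnt)
Step 6: cell (5,1)='.' (+2 fires, +5 burnt)
Step 7: cell (5,1)='.' (+1 fires, +2 burnt)
Step 8: cell (5,1)='.' (+0 fires, +1 burnt)
  fire out at step 8

2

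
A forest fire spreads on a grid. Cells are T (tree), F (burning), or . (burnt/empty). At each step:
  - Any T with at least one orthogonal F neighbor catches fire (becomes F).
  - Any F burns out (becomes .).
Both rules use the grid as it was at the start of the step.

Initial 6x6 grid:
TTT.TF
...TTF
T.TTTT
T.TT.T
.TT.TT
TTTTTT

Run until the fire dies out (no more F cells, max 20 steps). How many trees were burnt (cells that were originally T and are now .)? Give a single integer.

Answer: 20

Derivation:
Step 1: +3 fires, +2 burnt (F count now 3)
Step 2: +3 fires, +3 burnt (F count now 3)
Step 3: +2 fires, +3 burnt (F count now 2)
Step 4: +4 fires, +2 burnt (F count now 4)
Step 5: +2 fires, +4 burnt (F count now 2)
Step 6: +2 fires, +2 burnt (F count now 2)
Step 7: +2 fires, +2 burnt (F count now 2)
Step 8: +1 fires, +2 burnt (F count now 1)
Step 9: +1 fires, +1 burnt (F count now 1)
Step 10: +0 fires, +1 burnt (F count now 0)
Fire out after step 10
Initially T: 25, now '.': 31
Total burnt (originally-T cells now '.'): 20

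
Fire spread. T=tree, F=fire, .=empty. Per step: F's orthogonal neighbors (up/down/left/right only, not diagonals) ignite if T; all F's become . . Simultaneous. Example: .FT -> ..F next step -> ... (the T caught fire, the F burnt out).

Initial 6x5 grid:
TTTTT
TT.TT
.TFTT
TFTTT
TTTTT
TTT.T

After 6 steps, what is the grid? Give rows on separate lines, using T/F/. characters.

Step 1: 5 trees catch fire, 2 burn out
  TTTTT
  TT.TT
  .F.FT
  F.FTT
  TFTTT
  TTT.T
Step 2: 7 trees catch fire, 5 burn out
  TTTTT
  TF.FT
  ....F
  ...FT
  F.FTT
  TFT.T
Step 3: 8 trees catch fire, 7 burn out
  TFTFT
  F...F
  .....
  ....F
  ...FT
  F.F.T
Step 4: 4 trees catch fire, 8 burn out
  F.F.F
  .....
  .....
  .....
  ....F
  ....T
Step 5: 1 trees catch fire, 4 burn out
  .....
  .....
  .....
  .....
  .....
  ....F
Step 6: 0 trees catch fire, 1 burn out
  .....
  .....
  .....
  .....
  .....
  .....

.....
.....
.....
.....
.....
.....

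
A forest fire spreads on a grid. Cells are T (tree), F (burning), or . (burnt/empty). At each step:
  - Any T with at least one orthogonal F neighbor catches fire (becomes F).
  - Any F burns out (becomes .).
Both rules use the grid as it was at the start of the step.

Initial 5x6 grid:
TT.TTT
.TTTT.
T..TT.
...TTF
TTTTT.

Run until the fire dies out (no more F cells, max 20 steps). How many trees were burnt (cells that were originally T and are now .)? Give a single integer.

Step 1: +1 fires, +1 burnt (F count now 1)
Step 2: +3 fires, +1 burnt (F count now 3)
Step 3: +3 fires, +3 burnt (F count now 3)
Step 4: +3 fires, +3 burnt (F count now 3)
Step 5: +4 fires, +3 burnt (F count now 4)
Step 6: +2 fires, +4 burnt (F count now 2)
Step 7: +1 fires, +2 burnt (F count now 1)
Step 8: +1 fires, +1 burnt (F count now 1)
Step 9: +0 fires, +1 burnt (F count now 0)
Fire out after step 9
Initially T: 19, now '.': 29
Total burnt (originally-T cells now '.'): 18

Answer: 18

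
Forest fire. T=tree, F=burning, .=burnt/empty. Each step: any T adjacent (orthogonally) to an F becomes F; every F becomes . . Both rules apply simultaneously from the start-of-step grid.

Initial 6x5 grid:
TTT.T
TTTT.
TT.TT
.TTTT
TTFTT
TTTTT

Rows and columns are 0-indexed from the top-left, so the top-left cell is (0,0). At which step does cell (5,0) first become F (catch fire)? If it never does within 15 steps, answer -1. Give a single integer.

Step 1: cell (5,0)='T' (+4 fires, +1 burnt)
Step 2: cell (5,0)='T' (+6 fires, +4 burnt)
Step 3: cell (5,0)='F' (+5 fires, +6 burnt)
  -> target ignites at step 3
Step 4: cell (5,0)='.' (+4 fires, +5 burnt)
Step 5: cell (5,0)='.' (+3 fires, +4 burnt)
Step 6: cell (5,0)='.' (+2 fires, +3 burnt)
Step 7: cell (5,0)='.' (+0 fires, +2 burnt)
  fire out at step 7

3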